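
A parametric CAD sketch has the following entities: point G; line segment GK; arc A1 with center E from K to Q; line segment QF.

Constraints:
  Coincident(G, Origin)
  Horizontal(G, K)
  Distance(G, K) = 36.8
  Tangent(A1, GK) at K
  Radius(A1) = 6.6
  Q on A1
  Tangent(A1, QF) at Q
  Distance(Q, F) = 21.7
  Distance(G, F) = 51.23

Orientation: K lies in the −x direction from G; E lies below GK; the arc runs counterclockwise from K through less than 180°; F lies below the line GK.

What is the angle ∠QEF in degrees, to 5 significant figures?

73.083°

G is at the origin; GK is horizontal with |GK| = 36.8 and K on the −x side, so K = (-36.800, 0.0000). A1 meets GK tangentially, so EK is at right angles to GK, so E = K + (0, -6.6) = (-36.800, -6.6000). Since EQ ⟂ QF (tangency), |EF| = √(6.6² + 21.7²) = 22.681 regardless of where Q sits on A1. So F lies on both circle(G, 51.23) and circle(E, 22.681); the below-GK intersection is F = (-42.542, -28.543). Q is the foot of the tangent from F: Q = (-43.395, -6.8594).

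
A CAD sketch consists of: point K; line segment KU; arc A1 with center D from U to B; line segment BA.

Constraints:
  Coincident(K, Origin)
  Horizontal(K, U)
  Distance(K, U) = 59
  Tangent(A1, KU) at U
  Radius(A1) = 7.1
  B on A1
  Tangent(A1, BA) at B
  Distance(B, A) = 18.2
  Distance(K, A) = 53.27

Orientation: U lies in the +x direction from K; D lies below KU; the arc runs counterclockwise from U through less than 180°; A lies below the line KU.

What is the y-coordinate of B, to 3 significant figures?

-5.49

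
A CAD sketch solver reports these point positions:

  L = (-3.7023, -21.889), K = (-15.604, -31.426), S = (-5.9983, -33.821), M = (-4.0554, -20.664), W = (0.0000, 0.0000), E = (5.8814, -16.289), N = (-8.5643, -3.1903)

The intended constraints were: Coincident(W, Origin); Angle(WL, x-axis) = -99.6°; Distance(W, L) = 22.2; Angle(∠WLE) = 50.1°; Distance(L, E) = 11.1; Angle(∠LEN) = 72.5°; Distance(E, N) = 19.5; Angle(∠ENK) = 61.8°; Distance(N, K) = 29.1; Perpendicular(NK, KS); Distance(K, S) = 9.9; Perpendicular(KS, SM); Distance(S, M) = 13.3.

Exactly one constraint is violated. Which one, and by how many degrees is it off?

Perpendicular(KS, SM) — off by 5.60°.

W = (0.00, 0.00) ✓; WL at -99.60° ✓; |WL| = 22.20 ✓; ∠WLE = 50.10° ✓; |LE| = 11.10 ✓; ∠LEN = 72.50° ✓; |EN| = 19.50 ✓; ∠ENK = 61.80° ✓; |NK| = 29.10 ✓; ∠(NK, KS) = 90.00° ✓; |KS| = 9.900 ✓; ∠(KS, SM) = 95.60° ✗; |SM| = 13.30 ✓.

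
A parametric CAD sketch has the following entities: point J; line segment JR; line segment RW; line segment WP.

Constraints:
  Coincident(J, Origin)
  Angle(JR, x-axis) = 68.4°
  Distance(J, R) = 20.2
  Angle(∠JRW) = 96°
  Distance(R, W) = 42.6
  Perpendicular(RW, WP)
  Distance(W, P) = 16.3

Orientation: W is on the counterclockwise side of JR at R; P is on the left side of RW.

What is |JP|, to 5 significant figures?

44.872

J is at the origin; JR runs at 68.4° with length 20.2, so R = 20.2·(cos 68.4°, sin 68.4°) = (7.4361, 18.781). ∠JRW = 96.0°, so RW runs at 68.4° + (180° − 96.0°) = 152.40° from the x-axis; with |RW| = 42.6, W = R + 42.6·(cos 152.40°, sin 152.40°) = (-30.316, 38.518). The perpendicularity gives WP at right angles to RW; with |WP| = 16.3 on the left of RW, P = W + 16.3·(-0.46330, -0.88620) = (-37.868, 24.073). Then |JP| = |P − J| = 44.872.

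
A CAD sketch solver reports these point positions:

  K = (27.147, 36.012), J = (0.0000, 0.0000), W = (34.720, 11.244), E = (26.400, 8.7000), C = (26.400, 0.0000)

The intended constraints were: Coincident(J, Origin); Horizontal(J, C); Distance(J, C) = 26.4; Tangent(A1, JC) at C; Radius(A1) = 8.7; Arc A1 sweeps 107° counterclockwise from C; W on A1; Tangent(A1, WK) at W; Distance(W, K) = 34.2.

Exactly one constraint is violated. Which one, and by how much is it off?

Distance(W, K) = 34.2 — off by 8.30.

J = (0.00, 0.00) ✓; J.y = 0.00, C.y = 0.00 ✓; |JC| = 26.40 ✓; ∠(EC, CJ) = 90.00° ✓; |EC| = 8.700 ✓; bearing(E→W) − bearing(E→C) = 107.0° ✓; |EW| = 8.700 ✓; ∠(EW, WK) = 90.00° ✓; |WK| = 25.90 ✗.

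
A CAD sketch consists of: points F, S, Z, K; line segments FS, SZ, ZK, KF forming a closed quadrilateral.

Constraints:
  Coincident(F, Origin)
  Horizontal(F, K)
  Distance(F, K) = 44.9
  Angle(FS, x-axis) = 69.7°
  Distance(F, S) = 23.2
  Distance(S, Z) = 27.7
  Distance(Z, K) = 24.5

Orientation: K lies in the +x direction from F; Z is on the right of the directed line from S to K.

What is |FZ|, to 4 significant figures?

20.79

Checks: |SZ| = 27.70 ✓; |ZK| = 24.50 ✓.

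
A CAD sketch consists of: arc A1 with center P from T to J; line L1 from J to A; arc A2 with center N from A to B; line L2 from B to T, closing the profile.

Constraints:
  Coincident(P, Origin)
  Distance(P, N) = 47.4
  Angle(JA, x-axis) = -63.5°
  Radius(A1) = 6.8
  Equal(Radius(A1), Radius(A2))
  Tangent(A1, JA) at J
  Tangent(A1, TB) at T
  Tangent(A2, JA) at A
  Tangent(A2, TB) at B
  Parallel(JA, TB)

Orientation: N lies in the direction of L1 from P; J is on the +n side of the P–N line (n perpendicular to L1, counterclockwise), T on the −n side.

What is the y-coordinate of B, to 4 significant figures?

-45.45

Tangency of A1 to both parallel lines with radius 6.8 puts J and T at P ± 6.8·n: J = (6.086, 3.034), T = (-6.086, -3.034). Equal radii place A and B the same way about N: A = N + 6.8·n = (27.24, -39.39), B = N − 6.8·n = (15.06, -45.45). So B.y = -45.45.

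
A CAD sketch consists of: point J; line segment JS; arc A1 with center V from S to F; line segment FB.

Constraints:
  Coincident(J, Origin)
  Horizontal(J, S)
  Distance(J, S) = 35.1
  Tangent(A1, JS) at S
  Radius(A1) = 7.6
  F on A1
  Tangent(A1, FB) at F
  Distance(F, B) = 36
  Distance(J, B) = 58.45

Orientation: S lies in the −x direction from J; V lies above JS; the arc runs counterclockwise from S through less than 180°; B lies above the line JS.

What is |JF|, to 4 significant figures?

29.49

J is at the origin; J and S share the same y with |JS| = 35.1 and S on the −x side, so S = (-35.10, 0.000). Tangency of A1 to JS means the radius VS is perpendicular to JS, so V = S + (0, 7.6) = (-35.10, 7.600). Since VF ⟂ FB (tangency), |VB| = √(7.6² + 36.0²) = 36.79 regardless of where F sits on A1. So B lies on both circle(J, 58.45) and circle(V, 36.79); the above-JS intersection is B = (-38.17, 44.27). F is the foot of the tangent from B: F = (-27.82, 9.785).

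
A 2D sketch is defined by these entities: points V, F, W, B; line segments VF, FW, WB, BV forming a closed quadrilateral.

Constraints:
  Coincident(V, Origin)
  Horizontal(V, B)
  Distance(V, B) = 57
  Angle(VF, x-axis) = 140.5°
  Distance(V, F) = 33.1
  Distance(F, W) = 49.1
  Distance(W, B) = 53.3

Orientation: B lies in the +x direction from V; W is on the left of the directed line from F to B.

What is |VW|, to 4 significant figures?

43.66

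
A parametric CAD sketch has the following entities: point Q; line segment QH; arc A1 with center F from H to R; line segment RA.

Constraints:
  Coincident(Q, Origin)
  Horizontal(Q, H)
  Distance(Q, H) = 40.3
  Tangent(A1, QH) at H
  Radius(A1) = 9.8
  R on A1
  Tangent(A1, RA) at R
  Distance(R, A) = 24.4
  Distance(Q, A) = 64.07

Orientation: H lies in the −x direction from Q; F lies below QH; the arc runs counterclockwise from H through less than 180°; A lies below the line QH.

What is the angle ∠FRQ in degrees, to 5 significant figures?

23.619°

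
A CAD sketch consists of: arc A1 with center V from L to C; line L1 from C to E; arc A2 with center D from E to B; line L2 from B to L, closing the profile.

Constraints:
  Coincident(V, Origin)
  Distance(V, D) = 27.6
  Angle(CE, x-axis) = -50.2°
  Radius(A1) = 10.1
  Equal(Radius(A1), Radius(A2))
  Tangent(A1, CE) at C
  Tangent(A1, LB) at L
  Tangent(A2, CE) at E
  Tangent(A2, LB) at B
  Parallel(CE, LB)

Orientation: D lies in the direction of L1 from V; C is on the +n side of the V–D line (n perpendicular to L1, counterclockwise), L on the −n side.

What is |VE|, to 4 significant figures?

29.39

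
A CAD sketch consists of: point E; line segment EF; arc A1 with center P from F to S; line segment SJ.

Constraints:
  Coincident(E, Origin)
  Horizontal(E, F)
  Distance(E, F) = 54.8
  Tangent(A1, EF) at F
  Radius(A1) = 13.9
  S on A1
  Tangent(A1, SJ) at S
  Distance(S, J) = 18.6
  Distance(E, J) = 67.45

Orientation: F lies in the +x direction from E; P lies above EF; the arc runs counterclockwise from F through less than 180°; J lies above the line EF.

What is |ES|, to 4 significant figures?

69.84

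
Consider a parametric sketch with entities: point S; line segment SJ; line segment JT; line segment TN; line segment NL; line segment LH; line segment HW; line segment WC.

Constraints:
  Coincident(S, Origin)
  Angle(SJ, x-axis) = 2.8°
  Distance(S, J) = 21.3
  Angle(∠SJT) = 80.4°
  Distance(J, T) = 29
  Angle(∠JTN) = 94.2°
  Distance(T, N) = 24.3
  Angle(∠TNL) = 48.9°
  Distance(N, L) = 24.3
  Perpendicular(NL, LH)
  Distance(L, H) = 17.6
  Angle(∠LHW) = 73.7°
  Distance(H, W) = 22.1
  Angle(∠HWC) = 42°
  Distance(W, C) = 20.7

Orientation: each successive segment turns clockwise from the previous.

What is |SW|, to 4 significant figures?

32.53

NL is perpendicular to LH, so LH runs at -43.70°; with |LH| = 17.6, H = (23.08, -21.24). ∠LHW = 73.7° gives HW at -150.0° from the x-axis; with |HW| = 22.1, W = (3.939, -32.29). Then |SW| = |W − S| = 32.53.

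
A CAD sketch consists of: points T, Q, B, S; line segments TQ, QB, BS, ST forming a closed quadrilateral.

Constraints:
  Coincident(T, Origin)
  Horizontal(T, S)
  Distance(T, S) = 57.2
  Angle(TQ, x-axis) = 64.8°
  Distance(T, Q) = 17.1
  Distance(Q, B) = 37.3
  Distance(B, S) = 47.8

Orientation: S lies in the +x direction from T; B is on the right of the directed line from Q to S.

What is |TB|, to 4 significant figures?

25.55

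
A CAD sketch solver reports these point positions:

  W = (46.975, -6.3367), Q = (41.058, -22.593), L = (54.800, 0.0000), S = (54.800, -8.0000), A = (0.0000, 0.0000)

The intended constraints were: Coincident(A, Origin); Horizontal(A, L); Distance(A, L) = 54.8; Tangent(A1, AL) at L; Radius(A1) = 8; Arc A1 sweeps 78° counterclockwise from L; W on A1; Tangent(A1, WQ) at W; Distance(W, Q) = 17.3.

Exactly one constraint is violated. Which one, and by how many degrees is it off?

Tangent(A1, WQ) at W — off by 8.00°.

A = (0.00, 0.00) ✓; A.y = 0.00, L.y = 0.00 ✓; |AL| = 54.80 ✓; ∠(SL, LA) = 90.00° ✓; |SL| = 8.000 ✓; bearing(S→W) − bearing(S→L) = 78.00° ✓; |SW| = 8.000 ✓; ∠(SW, WQ) = 98.00° ✗; |WQ| = 17.30 ✓.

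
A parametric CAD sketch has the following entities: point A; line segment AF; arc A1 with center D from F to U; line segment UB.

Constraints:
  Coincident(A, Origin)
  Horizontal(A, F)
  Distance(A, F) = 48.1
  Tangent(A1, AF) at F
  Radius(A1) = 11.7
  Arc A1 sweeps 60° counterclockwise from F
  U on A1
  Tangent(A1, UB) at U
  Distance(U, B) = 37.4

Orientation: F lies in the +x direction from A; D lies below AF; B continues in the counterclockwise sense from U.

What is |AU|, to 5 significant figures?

38.416

Since A1 is tangent to AF there, DF ⟂ AF, so D = F + (0, -11.7) = (48.100, -11.700). On A1, F sits at bearing 90° from D; a 60° counterclockwise sweep puts U at bearing 150°, so U = D + 11.7·(cos 150°, sin 150°) = (37.968, -5.8500). Then |AU| = |U − A| = 38.416.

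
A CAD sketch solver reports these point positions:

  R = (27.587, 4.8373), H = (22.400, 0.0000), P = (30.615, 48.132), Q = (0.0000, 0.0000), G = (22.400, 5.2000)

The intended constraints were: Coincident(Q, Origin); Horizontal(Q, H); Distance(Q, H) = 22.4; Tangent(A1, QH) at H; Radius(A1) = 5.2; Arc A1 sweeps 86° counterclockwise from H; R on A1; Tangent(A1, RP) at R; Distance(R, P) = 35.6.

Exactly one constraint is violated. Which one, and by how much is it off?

Distance(R, P) = 35.6 — off by 7.80.

Q = (0.00, 0.00) ✓; Q.y = 0.00, H.y = 0.00 ✓; |QH| = 22.40 ✓; ∠(GH, HQ) = 90.00° ✓; |GH| = 5.200 ✓; bearing(G→R) − bearing(G→H) = 86.00° ✓; |GR| = 5.200 ✓; ∠(GR, RP) = 90.00° ✓; |RP| = 43.40 ✗.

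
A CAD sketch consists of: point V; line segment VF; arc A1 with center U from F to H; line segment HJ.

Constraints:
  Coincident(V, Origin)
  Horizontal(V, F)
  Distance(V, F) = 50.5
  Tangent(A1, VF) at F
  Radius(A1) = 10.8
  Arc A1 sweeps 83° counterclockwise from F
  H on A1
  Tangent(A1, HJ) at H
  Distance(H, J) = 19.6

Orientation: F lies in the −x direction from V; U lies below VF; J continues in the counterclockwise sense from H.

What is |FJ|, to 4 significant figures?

31.77

V is at the origin; VF is horizontal with |VF| = 50.5 and F on the −x side, so F = (-50.50, 0.000). A1 meets VF tangentially, so UF is at right angles to VF, so U = F + (0, -10.8) = (-50.50, -10.80). On A1, F sits at bearing 90° from U; an 83° counterclockwise sweep puts H at bearing 173°, so H = U + 10.8·(cos 173°, sin 173°) = (-61.22, -9.484). Since A1 is tangent to HJ there, UH ⟂ HJ, so HJ runs along (−sin 173°, cos 173°); with |HJ| = 19.6, J = (-63.61, -28.94). Then |FJ| = |J − F| = 31.77.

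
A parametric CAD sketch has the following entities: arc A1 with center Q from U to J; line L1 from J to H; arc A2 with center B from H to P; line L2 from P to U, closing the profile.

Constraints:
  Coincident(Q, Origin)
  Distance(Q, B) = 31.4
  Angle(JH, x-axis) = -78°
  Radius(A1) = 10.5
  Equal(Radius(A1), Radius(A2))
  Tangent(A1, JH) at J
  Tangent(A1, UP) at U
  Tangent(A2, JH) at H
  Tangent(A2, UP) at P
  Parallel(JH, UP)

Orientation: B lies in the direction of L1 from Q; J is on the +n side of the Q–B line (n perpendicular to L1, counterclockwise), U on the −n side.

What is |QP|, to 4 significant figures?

33.11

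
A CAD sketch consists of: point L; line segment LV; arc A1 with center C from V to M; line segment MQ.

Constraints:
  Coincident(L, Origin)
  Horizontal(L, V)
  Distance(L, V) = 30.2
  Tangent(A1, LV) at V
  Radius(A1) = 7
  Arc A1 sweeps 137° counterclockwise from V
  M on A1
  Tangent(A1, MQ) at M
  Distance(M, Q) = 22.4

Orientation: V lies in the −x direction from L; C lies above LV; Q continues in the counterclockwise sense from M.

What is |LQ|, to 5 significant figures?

49.985

L is at the origin; LV is horizontal with |LV| = 30.2 and V on the −x side, so V = (-30.200, 0.0000). Since A1 is tangent to LV there, CV ⟂ LV, so C = V + (0, 7) = (-30.200, 7.0000). On A1, V sits at bearing -90° from C; a 137° counterclockwise sweep puts M at bearing 47°, so M = C + 7.0·(cos 47°, sin 47°) = (-25.426, 12.119). A1 meets MQ tangentially, so CM is at right angles to MQ, so MQ runs along (−sin 47°, cos 47°); with |MQ| = 22.4, Q = (-41.808, 27.396). Then |LQ| = |Q − L| = 49.985.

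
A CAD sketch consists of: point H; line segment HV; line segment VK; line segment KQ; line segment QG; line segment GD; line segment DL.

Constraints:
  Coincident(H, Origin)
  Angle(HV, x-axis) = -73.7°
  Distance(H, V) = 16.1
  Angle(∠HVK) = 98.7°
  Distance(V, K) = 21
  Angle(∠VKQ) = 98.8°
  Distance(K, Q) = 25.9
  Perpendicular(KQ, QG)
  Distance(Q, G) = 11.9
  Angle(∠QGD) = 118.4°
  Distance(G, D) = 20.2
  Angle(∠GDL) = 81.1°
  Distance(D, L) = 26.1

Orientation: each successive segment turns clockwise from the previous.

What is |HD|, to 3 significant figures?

5.73

KQ ⟂ QG, so QG runs at 33.8°; with |QG| = 11.9, G = (-19.0, 3.81). ∠QGD = 118.4° gives GD at -27.8° from the x-axis; with |GD| = 20.2, D = (-1.16, -5.61). Then |HD| = |D − H| = 5.73.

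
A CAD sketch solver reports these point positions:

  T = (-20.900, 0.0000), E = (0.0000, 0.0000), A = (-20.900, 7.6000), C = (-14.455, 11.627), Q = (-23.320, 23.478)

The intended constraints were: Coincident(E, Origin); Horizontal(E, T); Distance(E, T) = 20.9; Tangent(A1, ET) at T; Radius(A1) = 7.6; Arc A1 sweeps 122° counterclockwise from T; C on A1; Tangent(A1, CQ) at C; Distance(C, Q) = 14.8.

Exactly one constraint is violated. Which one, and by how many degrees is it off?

Tangent(A1, CQ) at C — off by 4.80°.

E = (0.00, 0.00) ✓; E.y = 0.00, T.y = 0.00 ✓; |ET| = 20.90 ✓; ∠(AT, TE) = 90.00° ✓; |AT| = 7.600 ✓; bearing(A→C) − bearing(A→T) = 122.0° ✓; |AC| = 7.600 ✓; ∠(AC, CQ) = 85.20° ✗; |CQ| = 14.80 ✓.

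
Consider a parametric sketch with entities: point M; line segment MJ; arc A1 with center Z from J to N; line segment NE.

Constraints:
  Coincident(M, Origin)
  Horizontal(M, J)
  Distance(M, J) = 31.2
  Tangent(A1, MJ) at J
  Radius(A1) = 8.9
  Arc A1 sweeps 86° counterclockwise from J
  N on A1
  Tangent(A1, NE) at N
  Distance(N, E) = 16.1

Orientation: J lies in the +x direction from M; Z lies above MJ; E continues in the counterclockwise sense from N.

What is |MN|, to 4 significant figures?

40.92

Since A1 is tangent to MJ there, ZJ ⟂ MJ, so Z = J + (0, 8.9) = (31.20, 8.900). On A1, J sits at bearing -90° from Z; an 86° counterclockwise sweep puts N at bearing -4°, so N = Z + 8.9·(cos -4°, sin -4°) = (40.08, 8.279). Then |MN| = |N − M| = 40.92.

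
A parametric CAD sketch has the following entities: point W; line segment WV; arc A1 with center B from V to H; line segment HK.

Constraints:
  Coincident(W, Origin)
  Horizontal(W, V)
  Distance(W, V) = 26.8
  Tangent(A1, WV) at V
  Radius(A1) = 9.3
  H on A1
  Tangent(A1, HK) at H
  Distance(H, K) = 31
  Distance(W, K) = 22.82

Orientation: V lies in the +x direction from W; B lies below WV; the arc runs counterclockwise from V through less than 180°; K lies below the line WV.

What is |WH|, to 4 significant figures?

20.81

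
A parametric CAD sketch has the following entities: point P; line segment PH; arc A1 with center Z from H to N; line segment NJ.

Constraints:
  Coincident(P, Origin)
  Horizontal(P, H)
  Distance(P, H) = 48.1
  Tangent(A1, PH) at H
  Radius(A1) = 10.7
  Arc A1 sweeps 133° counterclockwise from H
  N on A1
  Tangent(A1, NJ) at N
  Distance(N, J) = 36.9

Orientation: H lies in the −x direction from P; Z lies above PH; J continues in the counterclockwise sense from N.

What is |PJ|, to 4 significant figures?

79.41

P is at the origin; PH is horizontal with |PH| = 48.1 and H on the −x side, so H = (-48.10, 0.000). A1 meets PH tangentially, so ZH is at right angles to PH, so Z = H + (0, 10.7) = (-48.10, 10.70). On A1, H sits at bearing -90° from Z; a 133° counterclockwise sweep puts N at bearing 43°, so N = Z + 10.7·(cos 43°, sin 43°) = (-40.27, 18.00). The tangent condition forces ZN to be normal to NJ, so NJ runs along (−sin 43°, cos 43°); with |NJ| = 36.9, J = (-65.44, 44.98). Then |PJ| = |J − P| = 79.41.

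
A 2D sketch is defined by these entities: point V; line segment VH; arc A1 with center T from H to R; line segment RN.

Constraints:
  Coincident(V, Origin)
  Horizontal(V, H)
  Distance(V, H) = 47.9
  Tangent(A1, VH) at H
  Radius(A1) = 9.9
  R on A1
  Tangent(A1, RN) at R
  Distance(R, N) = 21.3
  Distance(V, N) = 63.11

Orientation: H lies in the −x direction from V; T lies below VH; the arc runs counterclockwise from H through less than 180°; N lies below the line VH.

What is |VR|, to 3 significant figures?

58.8

Checks: |TH| = 9.900 ✓; |TR| = 9.900 ✓; ∠(TR, RN) = 90.00° ✓; |RN| = 21.30 ✓; |VN| = 63.11 ✓.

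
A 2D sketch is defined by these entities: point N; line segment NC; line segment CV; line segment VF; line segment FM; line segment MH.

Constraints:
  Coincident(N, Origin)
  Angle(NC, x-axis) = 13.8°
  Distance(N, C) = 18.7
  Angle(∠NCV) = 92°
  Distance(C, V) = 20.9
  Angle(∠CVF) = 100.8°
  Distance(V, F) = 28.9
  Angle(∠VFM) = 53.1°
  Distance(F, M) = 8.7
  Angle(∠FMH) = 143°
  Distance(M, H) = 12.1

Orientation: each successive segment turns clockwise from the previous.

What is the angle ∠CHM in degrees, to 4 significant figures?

163.5°

∠VFM = 53.1° gives FM at 79.70° from the x-axis; with |FM| = 8.7, M = (-0.4346, -20.03). ∠FMH = 143.0° gives MH at 42.70° from the x-axis; with |MH| = 12.1, H = (8.458, -11.82). Then cos ∠CHM = HC·HM / (|HC||HM|), giving 163.5°.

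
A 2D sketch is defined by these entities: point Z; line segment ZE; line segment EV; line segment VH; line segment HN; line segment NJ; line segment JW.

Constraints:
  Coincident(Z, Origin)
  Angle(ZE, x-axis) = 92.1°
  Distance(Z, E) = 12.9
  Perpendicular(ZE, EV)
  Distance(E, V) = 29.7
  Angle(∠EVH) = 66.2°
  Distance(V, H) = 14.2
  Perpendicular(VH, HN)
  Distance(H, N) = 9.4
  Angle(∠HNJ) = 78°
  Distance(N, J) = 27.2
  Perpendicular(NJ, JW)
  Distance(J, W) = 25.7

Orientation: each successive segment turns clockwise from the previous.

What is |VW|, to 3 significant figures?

22.5

Z is at the origin; ZE runs at 92.1° with length 12.9, so E = (-0.473, 12.9). ZE ⟂ EV, so EV runs at 2.10°; with |EV| = 29.7, V = (29.2, 14.0). ∠EVH = 66.2° gives VH at -112° from the x-axis; with |VH| = 14.2, H = (24.0, 0.786). VH ⟂ HN, so HN runs at 158°; with |HN| = 9.4, N = (15.2, 4.26). ∠HNJ = 78.0° gives NJ at 56.3° from the x-axis; with |NJ| = 27.2, J = (30.3, 26.9). NJ is perpendicular to JW, so JW runs at -33.7°; with |JW| = 25.7, W = (51.7, 12.6). Then |VW| = |W − V| = 22.5.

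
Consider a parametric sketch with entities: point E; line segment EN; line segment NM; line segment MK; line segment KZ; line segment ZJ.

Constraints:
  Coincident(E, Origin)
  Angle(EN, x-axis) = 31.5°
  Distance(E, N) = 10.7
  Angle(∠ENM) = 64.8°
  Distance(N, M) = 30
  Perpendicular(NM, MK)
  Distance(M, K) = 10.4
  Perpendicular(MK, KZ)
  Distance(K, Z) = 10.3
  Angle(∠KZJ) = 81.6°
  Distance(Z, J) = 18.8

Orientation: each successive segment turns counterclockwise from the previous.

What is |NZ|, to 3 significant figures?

22.3

NM ⟂ MK, so MK runs at -123°; with |MK| = 10.4, K = (-21.7, 13.4). MK is perpendicular to KZ, so KZ runs at -33.3°; with |KZ| = 10.3, Z = (-13.1, 7.71). Then |NZ| = |Z − N| = 22.3.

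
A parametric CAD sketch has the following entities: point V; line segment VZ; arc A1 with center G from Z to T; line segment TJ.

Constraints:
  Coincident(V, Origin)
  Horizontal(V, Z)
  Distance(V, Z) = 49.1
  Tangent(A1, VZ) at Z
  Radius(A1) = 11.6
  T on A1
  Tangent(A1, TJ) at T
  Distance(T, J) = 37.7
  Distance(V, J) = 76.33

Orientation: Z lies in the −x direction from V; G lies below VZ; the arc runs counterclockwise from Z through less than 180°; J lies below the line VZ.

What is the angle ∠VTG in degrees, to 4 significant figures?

6.981°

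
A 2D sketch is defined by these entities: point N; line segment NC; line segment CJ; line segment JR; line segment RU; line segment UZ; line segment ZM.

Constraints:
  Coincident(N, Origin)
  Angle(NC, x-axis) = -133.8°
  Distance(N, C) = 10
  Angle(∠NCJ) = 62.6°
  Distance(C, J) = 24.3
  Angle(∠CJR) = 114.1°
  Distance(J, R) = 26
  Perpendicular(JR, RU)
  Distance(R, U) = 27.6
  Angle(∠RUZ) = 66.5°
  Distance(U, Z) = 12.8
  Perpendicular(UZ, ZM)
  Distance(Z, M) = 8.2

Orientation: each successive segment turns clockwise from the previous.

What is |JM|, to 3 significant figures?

23.1

N is at the origin; NC runs at -133.8° with length 10.0, so C = (-6.92, -7.22). ∠NCJ = 62.6° gives CJ at 109° from the x-axis; with |CJ| = 24.3, J = (-14.8, 15.8). ∠CJR = 114.1° gives JR at 42.9° from the x-axis; with |JR| = 26.0, R = (4.29, 33.5). The perpendicularity gives RU at right angles to JR, so RU runs at -47.1°; with |RU| = 27.6, U = (23.1, 13.3). ∠RUZ = 66.5° gives UZ at -161° from the x-axis; with |UZ| = 12.8, Z = (11.0, 9.01). UZ ⟂ ZM, so ZM runs at 109°; with |ZM| = 8.2, M = (8.28, 16.7). Then |JM| = |M − J| = 23.1.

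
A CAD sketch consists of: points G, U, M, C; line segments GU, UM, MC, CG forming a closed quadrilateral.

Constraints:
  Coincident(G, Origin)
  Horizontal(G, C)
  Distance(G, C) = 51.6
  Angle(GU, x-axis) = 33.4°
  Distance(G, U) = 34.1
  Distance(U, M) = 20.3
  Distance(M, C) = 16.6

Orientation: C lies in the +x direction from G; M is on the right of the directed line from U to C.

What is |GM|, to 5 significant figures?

35.009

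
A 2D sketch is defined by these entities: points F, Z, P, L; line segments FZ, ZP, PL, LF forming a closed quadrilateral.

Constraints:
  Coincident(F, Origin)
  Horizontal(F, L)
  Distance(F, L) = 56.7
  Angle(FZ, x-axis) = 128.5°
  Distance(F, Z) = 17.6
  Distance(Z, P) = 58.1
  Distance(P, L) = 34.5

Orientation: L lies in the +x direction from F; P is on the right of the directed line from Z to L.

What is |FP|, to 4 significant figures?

40.89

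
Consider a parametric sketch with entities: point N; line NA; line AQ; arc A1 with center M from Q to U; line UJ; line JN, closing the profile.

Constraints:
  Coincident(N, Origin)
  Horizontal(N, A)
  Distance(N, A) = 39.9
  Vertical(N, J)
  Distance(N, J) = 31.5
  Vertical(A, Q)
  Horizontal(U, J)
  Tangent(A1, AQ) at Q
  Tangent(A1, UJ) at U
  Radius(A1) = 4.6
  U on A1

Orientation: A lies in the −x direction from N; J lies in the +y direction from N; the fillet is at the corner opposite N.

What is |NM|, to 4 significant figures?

44.38

N is at the origin; N and A share the same y with |NA| = 39.9 and A on the −x side, so A = (-39.90, 0.000). N and J share the same x with |NJ| = 31.5 and J on the +y side, so J = (0.000, 31.50). The virtual corner opposite N is at (-39.90, 31.50). Since A1 is tangent to AQ there, MQ ⟂ AQ and the tangent condition forces MU to be normal to UJ, with radius 4.6, so the center M sits 4.6 in from both sides at M = (-35.30, 26.90). Then |NM| = |M − N| = 44.38.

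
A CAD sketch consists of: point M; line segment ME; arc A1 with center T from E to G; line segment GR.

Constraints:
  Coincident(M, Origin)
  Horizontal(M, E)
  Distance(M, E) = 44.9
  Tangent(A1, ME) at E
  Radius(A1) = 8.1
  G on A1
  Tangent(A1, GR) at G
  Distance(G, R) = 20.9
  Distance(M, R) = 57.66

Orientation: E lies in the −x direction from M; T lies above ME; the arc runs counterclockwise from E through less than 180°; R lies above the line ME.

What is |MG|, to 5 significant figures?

40.019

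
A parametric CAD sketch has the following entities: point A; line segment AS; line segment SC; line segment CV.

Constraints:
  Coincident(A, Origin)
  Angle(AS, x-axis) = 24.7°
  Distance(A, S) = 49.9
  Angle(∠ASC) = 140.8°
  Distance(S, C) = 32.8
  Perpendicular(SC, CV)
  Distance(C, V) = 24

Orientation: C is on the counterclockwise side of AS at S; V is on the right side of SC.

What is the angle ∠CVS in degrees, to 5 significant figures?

53.807°

∠ASC = 140.8°, so SC runs at 24.7° + (180° − 140.8°) = 63.900° from the x-axis; with |SC| = 32.8, C = S + 32.8·(cos 63.900°, sin 63.900°) = (59.765, 50.307). The perpendicularity gives CV at right angles to SC; with |CV| = 24.0 on the right of SC, V = C + 24.0·(0.89803, -0.43994) = (81.317, 39.748). Then cos ∠CVS = VC·VS / (|VC||VS|), giving 53.807°.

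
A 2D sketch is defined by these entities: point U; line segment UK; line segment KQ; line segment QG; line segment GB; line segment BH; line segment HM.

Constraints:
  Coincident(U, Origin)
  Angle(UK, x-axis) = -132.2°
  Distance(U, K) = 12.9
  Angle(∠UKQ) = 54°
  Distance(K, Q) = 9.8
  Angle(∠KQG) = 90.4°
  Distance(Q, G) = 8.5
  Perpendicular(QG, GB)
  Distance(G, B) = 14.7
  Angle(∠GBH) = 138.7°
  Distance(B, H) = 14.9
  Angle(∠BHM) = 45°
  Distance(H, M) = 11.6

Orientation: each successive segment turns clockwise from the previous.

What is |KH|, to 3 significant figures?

16.1

U is at the origin; UK runs at -132.2° with length 12.9, so K = (-8.67, -9.56). ∠UKQ = 54.0° gives KQ at 102° from the x-axis; with |KQ| = 9.8, Q = (-10.7, 0.0365). ∠KQG = 90.4° gives QG at 12.2° from the x-axis; with |QG| = 8.5, G = (-2.36, 1.83). QG ⟂ GB, so GB runs at -77.8°; with |GB| = 14.7, B = (0.745, -12.5). ∠GBH = 138.7° gives BH at -119° from the x-axis; with |BH| = 14.9, H = (-6.50, -25.6). Then |KH| = |H − K| = 16.1.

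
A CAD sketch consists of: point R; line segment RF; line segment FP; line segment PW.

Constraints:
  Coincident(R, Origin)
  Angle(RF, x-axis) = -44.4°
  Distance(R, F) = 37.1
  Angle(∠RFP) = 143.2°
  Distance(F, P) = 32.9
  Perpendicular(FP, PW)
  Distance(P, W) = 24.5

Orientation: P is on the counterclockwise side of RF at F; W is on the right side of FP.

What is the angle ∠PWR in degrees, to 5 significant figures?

53.266°

R is at the origin; RF runs at -44.4° with length 37.1, so F = 37.1·(cos -44.4°, sin -44.4°) = (26.507, -25.958). ∠RFP = 143.2°, so FP runs at -44.4° + (180° − 143.2°) = -7.6000° from the x-axis; with |FP| = 32.9, P = F + 32.9·(cos -7.6000°, sin -7.6000°) = (59.118, -30.309). FP is perpendicular to PW; with |PW| = 24.5 on the right of FP, W = P + 24.5·(-0.13226, -0.99122) = (55.878, -54.594). Then cos ∠PWR = WP·WR / (|WP||WR|), giving 53.266°.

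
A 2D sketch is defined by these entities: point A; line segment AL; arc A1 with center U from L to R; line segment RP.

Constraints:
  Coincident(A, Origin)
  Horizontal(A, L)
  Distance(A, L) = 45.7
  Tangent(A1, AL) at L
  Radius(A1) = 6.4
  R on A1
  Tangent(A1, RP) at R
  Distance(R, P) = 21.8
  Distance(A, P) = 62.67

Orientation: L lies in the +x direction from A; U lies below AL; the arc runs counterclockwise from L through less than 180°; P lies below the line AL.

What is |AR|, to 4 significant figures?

42.70

Checks: |UL| = 6.400 ✓; |UR| = 6.400 ✓; ∠(UR, RP) = 90.00° ✓; |RP| = 21.80 ✓; |AP| = 62.67 ✓.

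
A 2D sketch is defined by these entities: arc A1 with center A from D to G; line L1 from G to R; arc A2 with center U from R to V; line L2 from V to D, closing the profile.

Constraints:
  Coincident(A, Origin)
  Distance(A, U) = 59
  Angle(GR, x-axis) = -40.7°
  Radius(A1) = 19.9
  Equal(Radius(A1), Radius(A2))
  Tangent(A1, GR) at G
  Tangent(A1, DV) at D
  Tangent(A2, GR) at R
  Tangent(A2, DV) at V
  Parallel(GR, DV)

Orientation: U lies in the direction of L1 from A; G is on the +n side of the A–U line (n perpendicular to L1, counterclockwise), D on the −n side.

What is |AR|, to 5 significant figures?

62.266

Tangency of A1 to both parallel lines with radius 19.9 puts G and D at A ± 19.9·n: G = (12.977, 15.087), D = (-12.977, -15.087). Equal radii place R and V the same way about U: R = U + 19.9·n = (57.707, -23.387), V = U − 19.9·n = (31.753, -53.561). Then |AR| = |R − A| = 62.266.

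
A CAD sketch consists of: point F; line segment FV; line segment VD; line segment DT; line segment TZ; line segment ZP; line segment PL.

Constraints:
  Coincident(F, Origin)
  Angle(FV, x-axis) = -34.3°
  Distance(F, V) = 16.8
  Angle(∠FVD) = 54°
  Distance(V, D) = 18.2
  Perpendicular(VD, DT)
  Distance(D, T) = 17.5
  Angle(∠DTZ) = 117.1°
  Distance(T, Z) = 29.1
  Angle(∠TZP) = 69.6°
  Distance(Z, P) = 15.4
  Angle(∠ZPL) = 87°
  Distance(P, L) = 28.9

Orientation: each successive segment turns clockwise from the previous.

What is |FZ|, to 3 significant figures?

24.6

F is at the origin; FV runs at -34.3° with length 16.8, so V = (13.9, -9.47). ∠FVD = 54.0° gives VD at -160° from the x-axis; with |VD| = 18.2, D = (-3.26, -15.6). VD ⟂ DT, so DT runs at 110°; with |DT| = 17.5, T = (-9.16, 0.873). ∠DTZ = 117.1° gives TZ at 46.8° from the x-axis; with |TZ| = 29.1, Z = (10.8, 22.1). Then |FZ| = |Z − F| = 24.6.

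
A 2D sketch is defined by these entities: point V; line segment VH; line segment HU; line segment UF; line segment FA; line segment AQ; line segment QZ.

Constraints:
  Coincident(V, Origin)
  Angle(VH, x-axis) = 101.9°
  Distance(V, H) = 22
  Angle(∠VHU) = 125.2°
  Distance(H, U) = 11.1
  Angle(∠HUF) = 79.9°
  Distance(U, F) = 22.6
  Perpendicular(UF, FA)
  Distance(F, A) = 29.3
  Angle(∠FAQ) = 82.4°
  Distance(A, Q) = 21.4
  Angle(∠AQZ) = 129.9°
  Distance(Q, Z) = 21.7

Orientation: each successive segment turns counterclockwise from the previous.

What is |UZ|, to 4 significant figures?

13.05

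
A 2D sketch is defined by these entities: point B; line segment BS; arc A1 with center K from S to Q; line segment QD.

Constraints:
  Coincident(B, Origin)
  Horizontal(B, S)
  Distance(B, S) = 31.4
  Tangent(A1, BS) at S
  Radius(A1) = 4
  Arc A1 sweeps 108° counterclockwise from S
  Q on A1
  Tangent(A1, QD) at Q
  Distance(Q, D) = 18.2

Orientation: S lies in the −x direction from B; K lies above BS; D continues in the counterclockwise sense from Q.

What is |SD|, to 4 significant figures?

22.62

B is at the origin; B and S share the same y with |BS| = 31.4 and S on the −x side, so S = (-31.40, 0.000). A1 meets BS tangentially, so KS is at right angles to BS, so K = S + (0, 4) = (-31.40, 4.000). On A1, S sits at bearing -90° from K; a 108° counterclockwise sweep puts Q at bearing 18°, so Q = K + 4.0·(cos 18°, sin 18°) = (-27.60, 5.236). Since A1 is tangent to QD there, KQ ⟂ QD, so QD runs along (−sin 18°, cos 18°); with |QD| = 18.2, D = (-33.22, 22.55). Then |SD| = |D − S| = 22.62.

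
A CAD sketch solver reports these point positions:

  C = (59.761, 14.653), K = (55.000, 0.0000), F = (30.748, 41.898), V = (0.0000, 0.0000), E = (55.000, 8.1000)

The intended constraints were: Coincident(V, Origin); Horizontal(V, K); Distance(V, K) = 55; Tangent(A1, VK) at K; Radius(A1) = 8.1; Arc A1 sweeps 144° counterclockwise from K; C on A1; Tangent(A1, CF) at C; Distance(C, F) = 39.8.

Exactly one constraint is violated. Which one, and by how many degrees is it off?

Tangent(A1, CF) at C — off by 7.20°.

V = (0.00, 0.00) ✓; V.y = 0.00, K.y = 0.00 ✓; |VK| = 55.00 ✓; ∠(EK, KV) = 90.00° ✓; |EK| = 8.100 ✓; bearing(E→C) − bearing(E→K) = 144.0° ✓; |EC| = 8.100 ✓; ∠(EC, CF) = 97.20° ✗; |CF| = 39.80 ✓.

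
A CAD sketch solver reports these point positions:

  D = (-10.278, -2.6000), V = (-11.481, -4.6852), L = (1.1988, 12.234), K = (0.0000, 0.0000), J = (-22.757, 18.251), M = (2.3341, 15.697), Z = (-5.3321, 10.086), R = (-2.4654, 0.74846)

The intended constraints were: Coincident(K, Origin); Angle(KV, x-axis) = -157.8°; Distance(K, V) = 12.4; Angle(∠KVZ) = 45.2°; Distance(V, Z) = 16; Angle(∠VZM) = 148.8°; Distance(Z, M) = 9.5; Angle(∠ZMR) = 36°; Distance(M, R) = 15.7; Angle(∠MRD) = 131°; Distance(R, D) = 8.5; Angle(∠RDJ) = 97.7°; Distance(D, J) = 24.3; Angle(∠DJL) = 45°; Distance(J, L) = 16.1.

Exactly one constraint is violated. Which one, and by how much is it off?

Distance(J, L) = 16.1 — off by 8.60.

K = (0.00, 0.00) ✓; KV at -157.8° ✓; |KV| = 12.40 ✓; ∠KVZ = 45.20° ✓; |VZ| = 16.00 ✓; ∠VZM = 148.8° ✓; |ZM| = 9.500 ✓; ∠ZMR = 36.00° ✓; |MR| = 15.70 ✓; ∠MRD = 131.0° ✓; |RD| = 8.500 ✓; ∠RDJ = 97.70° ✓; |DJ| = 24.30 ✓; ∠DJL = 45.00° ✓; |JL| = 24.70 ✗.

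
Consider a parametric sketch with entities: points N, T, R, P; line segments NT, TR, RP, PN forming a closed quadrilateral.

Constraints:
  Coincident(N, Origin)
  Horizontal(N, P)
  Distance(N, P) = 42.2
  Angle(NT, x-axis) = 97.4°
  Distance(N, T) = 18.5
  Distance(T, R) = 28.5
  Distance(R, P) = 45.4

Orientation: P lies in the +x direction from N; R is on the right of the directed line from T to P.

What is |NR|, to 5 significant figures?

10.357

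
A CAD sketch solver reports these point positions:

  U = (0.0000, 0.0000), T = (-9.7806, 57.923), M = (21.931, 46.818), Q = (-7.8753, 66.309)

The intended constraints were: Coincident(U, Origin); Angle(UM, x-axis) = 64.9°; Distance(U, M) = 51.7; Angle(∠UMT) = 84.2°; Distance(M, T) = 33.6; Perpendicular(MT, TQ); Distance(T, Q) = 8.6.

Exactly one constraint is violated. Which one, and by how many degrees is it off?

Perpendicular(MT, TQ) — off by 6.50°.

U = (0.00, 0.00) ✓; UM at 64.90° ✓; |UM| = 51.70 ✓; ∠UMT = 84.20° ✓; |MT| = 33.60 ✓; ∠(MT, TQ) = 83.50° ✗; |TQ| = 8.600 ✓.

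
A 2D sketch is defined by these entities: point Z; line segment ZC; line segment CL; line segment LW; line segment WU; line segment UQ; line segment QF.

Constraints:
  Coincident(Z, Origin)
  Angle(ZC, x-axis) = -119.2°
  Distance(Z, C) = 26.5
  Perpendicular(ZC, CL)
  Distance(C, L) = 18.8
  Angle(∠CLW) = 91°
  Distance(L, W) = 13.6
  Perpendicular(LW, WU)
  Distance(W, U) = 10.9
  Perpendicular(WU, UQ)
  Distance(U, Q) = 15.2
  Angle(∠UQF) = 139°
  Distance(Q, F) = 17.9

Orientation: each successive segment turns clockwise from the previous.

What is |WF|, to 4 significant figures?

28.72

Z is at the origin; ZC runs at -119.2° with length 26.5, so C = (-12.93, -23.13). ZC ⟂ CL, so CL runs at 150.8°; with |CL| = 18.8, L = (-29.34, -13.96). ∠CLW = 91.0° gives LW at 61.80° from the x-axis; with |LW| = 13.6, W = (-22.91, -1.975). The perpendicularity gives WU at right angles to LW, so WU runs at -28.20°; with |WU| = 10.9, U = (-13.31, -7.126). WU ⟂ UQ, so UQ runs at -118.2°; with |UQ| = 15.2, Q = (-20.49, -20.52). ∠UQF = 139.0° gives QF at -159.2° from the x-axis; with |QF| = 17.9, F = (-37.22, -26.88). Then |WF| = |F − W| = 28.72.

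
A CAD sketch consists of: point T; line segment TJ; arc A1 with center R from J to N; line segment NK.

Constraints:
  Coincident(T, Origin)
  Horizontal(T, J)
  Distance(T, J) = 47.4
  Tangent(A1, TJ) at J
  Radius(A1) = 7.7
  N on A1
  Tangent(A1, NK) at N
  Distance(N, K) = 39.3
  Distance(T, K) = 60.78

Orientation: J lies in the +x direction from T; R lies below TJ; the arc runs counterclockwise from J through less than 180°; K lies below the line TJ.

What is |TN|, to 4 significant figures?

40.41

T is at the origin; TJ is horizontal with |TJ| = 47.4 and J on the +x side, so J = (47.40, 0.000). A1 meets TJ tangentially, so RJ is at right angles to TJ, so R = J + (0, -7.7) = (47.40, -7.700). Since RN ⟂ NK (tangency), |RK| = √(7.7² + 39.3²) = 40.05 regardless of where N sits on A1. So K lies on both circle(T, 60.78) and circle(R, 40.05); the below-TJ intersection is K = (38.77, -46.81). N is the foot of the tangent from K: N = (39.70, -7.518).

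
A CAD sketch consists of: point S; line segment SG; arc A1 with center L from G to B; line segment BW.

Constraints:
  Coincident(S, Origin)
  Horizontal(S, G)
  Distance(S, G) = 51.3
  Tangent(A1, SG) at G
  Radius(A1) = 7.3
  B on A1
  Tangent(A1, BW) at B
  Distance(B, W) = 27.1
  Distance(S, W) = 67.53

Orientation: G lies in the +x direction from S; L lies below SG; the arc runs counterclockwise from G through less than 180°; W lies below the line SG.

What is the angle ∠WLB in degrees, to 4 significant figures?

74.92°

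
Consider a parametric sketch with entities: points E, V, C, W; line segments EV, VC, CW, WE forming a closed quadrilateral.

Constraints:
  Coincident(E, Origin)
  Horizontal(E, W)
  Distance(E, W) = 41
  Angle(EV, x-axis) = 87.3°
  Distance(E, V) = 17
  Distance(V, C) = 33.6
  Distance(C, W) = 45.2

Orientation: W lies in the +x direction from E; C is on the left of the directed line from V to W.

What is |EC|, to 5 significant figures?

47.895

E is at the origin; EW is horizontal with |EW| = 41.0 and W in +x, so W = (41.0, 0). EV runs at 87.3° with |EV| = 17.0, so V = (0.80081, 16.981). C is determined by |VC| = 33.6 and |CW| = 45.2 together: it lies at the intersection of circle(V, 33.6) and circle(W, 45.2). With |VW| = 43.639, the foot of the radical line on VW is 11.346 from V and the perpendicular offset is √(33.6² − 11.346²) = 31.626. Taking the left-of-VW solution: C = (23.559, 41.700).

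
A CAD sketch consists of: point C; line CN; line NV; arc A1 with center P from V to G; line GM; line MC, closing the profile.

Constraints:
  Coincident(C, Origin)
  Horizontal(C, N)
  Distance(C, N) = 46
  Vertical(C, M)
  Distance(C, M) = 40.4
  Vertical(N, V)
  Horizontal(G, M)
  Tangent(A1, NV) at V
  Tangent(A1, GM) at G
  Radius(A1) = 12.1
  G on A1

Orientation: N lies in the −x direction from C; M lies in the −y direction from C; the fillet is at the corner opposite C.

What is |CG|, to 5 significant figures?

52.739

C is at the origin; C and N share the same y with |CN| = 46.0 and N on the −x side, so N = (-46.000, 0.0000). CM is vertical with |CM| = 40.4 and M on the −y side, so M = (0.0000, -40.400). The virtual corner opposite C is at (-46.000, -40.400). Since A1 is tangent to NV there, PV ⟂ NV and tangency of A1 to GM means the radius PG is perpendicular to GM, with radius 12.1, so the center P sits 12.1 in from both sides at P = (-33.900, -28.300). That places the tangent points at V = (-46.000, -28.300) on NV and G = (-33.900, -40.400) on GM. Then |CG| = |G − C| = 52.739.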